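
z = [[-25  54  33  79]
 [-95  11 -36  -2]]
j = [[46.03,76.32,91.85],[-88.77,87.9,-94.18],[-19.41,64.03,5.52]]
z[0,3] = 79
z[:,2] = [33, -36]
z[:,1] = [54, 11]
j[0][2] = 91.85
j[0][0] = 46.03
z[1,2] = -36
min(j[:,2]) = -94.18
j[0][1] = 76.32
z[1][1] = 11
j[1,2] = -94.18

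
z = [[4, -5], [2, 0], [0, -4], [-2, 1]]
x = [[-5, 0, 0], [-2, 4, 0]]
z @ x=[[-10, -20, 0], [-10, 0, 0], [8, -16, 0], [8, 4, 0]]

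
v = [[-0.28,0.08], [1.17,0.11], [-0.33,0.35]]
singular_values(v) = [1.25, 0.38]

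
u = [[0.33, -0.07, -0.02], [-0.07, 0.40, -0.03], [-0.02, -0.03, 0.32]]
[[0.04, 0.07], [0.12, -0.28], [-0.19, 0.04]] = u @ [[0.16, 0.07], [0.29, -0.68], [-0.57, 0.07]]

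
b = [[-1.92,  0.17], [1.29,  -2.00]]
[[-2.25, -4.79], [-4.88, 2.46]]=b@[[1.47, 2.53], [3.39, 0.4]]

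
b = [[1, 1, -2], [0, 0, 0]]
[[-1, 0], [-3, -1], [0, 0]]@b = [[-1, -1, 2], [-3, -3, 6], [0, 0, 0]]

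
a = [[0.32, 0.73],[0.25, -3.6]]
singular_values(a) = [3.68, 0.36]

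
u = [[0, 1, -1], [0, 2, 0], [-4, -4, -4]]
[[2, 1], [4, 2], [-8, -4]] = u @ [[0, 0], [2, 1], [0, 0]]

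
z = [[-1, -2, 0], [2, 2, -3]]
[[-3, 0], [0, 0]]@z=[[3, 6, 0], [0, 0, 0]]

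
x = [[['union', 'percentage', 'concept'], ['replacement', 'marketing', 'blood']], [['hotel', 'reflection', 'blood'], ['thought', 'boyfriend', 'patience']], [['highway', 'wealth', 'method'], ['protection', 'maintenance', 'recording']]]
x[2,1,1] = 'maintenance'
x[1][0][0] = 'hotel'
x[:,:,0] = [['union', 'replacement'], ['hotel', 'thought'], ['highway', 'protection']]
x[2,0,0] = 'highway'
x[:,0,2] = ['concept', 'blood', 'method']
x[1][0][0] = 'hotel'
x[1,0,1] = 'reflection'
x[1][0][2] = 'blood'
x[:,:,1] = [['percentage', 'marketing'], ['reflection', 'boyfriend'], ['wealth', 'maintenance']]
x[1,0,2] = 'blood'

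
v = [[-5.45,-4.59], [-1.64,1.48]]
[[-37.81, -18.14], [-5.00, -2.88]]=v @ [[5.06, 2.57], [2.23, 0.90]]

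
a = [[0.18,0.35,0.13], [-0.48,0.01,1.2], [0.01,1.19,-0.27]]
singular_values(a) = [1.39, 1.16, 0.23]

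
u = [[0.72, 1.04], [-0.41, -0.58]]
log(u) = [[5.22, 12.13], [-4.78, -9.95]]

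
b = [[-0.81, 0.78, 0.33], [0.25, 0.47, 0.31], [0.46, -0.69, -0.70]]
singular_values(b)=[1.59, 0.59, 0.23]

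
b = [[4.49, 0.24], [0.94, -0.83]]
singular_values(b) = [4.59, 0.86]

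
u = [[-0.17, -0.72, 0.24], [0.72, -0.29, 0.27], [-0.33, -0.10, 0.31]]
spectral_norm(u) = 0.89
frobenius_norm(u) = 1.22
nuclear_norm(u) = 1.96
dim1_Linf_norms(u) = [0.72, 0.72, 0.33]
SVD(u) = [[-0.66, 0.63, -0.41], [-0.75, -0.6, 0.28], [-0.07, 0.50, 0.86]] @ diag([0.8929471380455309, 0.7879734928692197, 0.27756653831428724]) @ [[-0.45, 0.78, -0.43], [-0.89, -0.42, 0.18], [-0.04, 0.46, 0.89]]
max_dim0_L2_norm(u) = 0.81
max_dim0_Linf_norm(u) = 0.72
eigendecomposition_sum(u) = [[-0.09+0.39j, (-0.36-0.1j), 0.13+0.06j], [(0.38+0.16j), -0.16+0.34j, (0.09-0.12j)], [-0.12+0.09j, (-0.08-0.12j), 0.02+0.05j]] + [[(-0.09-0.39j), -0.36+0.10j, 0.13-0.06j], [0.38-0.16j, (-0.16-0.34j), 0.09+0.12j], [-0.12-0.09j, (-0.08+0.12j), 0.02-0.05j]] + [[(0.01-0j), -0.00-0.00j, (-0.02+0j)], [-0.03+0.00j, (0.02+0j), (0.1-0j)], [-0.09+0.00j, 0.06+0.00j, (0.26-0j)]]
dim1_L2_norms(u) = [0.78, 0.82, 0.46]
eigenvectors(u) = [[0.11+0.67j,0.11-0.67j,(-0.06+0j)], [0.69+0.00j,(0.69-0j),0.35+0.00j], [-0.13+0.22j,(-0.13-0.22j),(0.93+0j)]]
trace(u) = -0.15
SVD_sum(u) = [[0.27, -0.46, 0.25], [0.30, -0.52, 0.29], [0.03, -0.05, 0.03]] + [[-0.44, -0.21, 0.09], [0.42, 0.2, -0.09], [-0.35, -0.16, 0.07]] + [[0.00, -0.05, -0.10], [-0.0, 0.04, 0.07], [-0.01, 0.11, 0.21]]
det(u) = 0.20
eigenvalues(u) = [(-0.22+0.78j), (-0.22-0.78j), (0.29+0j)]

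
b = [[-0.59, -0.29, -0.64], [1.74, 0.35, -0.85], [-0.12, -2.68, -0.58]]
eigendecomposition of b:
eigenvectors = [[-0.13+0.00j,0.36+0.36j,(0.36-0.36j)], [-0.64+0.00j,(0.19-0.28j),0.19+0.28j], [0.76+0.00j,0.79+0.00j,(0.79-0j)]]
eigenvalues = [(1.71+0j), (-1.26+0.9j), (-1.26-0.9j)]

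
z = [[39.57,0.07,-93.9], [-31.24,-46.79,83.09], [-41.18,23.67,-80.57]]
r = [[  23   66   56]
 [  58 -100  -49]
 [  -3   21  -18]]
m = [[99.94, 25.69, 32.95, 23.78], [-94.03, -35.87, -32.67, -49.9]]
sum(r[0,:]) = 145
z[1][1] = -46.79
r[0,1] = 66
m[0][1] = 25.69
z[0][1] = 0.07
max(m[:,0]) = 99.94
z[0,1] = 0.07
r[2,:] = [-3, 21, -18]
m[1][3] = -49.9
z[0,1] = 0.07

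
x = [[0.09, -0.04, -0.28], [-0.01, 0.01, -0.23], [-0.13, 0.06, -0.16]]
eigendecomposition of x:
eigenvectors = [[-0.58, -0.88, -0.42], [-0.58, -0.37, -0.91], [-0.58, 0.29, 0.0]]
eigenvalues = [-0.23, 0.16, 0.01]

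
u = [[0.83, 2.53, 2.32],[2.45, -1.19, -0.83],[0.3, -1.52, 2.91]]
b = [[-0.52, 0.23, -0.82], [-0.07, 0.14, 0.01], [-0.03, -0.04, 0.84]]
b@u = [[-0.11, -0.34, -3.78], [0.29, -0.36, -0.25], [0.13, -1.31, 2.41]]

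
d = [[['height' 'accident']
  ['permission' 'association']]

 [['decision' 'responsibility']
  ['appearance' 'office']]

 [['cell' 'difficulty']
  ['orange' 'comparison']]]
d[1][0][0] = 'decision'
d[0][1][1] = 'association'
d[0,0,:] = ['height', 'accident']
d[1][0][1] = 'responsibility'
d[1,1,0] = 'appearance'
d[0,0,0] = 'height'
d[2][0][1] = 'difficulty'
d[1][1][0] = 'appearance'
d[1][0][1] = 'responsibility'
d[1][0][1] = 'responsibility'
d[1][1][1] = 'office'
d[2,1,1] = 'comparison'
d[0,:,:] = [['height', 'accident'], ['permission', 'association']]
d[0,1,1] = 'association'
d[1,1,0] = 'appearance'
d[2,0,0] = 'cell'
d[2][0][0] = 'cell'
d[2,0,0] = 'cell'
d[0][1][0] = 'permission'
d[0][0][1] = 'accident'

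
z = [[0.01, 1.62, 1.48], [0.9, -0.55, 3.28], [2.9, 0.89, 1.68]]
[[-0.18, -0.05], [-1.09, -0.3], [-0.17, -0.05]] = z @ [[0.07, 0.02],[0.18, 0.05],[-0.32, -0.09]]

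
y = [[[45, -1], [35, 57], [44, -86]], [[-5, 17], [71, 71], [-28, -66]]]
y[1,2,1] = -66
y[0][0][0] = 45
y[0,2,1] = -86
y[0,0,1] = -1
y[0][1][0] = 35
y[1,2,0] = -28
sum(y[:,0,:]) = 56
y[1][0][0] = -5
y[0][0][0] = 45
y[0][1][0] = 35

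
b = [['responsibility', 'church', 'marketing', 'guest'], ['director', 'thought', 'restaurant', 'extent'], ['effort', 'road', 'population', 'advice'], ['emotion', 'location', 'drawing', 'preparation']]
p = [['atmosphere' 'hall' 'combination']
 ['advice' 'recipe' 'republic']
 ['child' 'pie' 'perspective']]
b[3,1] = 'location'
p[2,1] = 'pie'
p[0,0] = 'atmosphere'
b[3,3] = 'preparation'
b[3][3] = 'preparation'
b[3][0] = 'emotion'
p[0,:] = ['atmosphere', 'hall', 'combination']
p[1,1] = 'recipe'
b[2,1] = 'road'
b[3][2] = 'drawing'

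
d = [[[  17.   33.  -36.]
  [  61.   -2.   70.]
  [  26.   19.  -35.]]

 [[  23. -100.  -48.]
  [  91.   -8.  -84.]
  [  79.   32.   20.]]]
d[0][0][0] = 17.0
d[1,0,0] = 23.0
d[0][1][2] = 70.0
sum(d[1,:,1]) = -76.0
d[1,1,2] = -84.0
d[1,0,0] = 23.0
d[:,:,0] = [[17.0, 61.0, 26.0], [23.0, 91.0, 79.0]]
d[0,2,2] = -35.0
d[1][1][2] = -84.0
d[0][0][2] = -36.0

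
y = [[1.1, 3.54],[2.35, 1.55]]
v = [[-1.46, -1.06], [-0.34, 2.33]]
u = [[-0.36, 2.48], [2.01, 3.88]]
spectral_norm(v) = 2.58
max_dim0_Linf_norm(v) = 2.33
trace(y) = 2.65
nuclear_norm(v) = 4.04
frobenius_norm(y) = 4.65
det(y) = -6.61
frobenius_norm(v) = 2.97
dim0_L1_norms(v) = [1.8, 3.39]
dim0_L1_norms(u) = [2.37, 6.36]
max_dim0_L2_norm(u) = 4.6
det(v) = -3.76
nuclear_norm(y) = 5.91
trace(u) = 3.52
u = y + v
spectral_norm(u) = 4.86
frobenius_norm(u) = 5.04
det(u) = -6.38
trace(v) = 0.87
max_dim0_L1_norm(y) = 5.09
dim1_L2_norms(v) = [1.8, 2.35]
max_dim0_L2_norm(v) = 2.56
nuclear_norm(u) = 6.18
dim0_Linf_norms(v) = [1.46, 2.33]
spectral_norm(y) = 4.41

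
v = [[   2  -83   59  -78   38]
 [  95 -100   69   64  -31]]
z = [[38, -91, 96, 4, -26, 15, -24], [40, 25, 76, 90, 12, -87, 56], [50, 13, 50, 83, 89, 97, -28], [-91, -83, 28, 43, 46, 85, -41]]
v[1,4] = -31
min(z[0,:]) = -91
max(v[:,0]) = 95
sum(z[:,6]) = -37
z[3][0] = -91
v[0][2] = 59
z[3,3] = 43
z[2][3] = 83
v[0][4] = 38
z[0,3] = 4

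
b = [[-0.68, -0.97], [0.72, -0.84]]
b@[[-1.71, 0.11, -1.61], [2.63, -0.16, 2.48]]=[[-1.39, 0.08, -1.31],[-3.44, 0.21, -3.24]]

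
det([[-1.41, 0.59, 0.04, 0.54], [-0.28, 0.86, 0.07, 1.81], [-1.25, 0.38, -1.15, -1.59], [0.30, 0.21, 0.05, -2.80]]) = -4.301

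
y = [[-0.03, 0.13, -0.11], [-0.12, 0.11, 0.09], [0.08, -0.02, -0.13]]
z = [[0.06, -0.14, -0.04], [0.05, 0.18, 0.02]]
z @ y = [[0.01, -0.01, -0.01], [-0.02, 0.03, 0.01]]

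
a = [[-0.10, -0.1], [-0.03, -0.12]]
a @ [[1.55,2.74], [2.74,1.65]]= [[-0.43, -0.44], [-0.38, -0.28]]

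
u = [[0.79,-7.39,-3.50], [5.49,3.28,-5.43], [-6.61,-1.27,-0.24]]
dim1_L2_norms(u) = [8.21, 8.39, 6.74]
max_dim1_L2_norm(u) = 8.39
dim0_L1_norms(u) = [12.89, 11.94, 9.17]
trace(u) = 3.83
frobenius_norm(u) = 13.54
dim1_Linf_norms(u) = [7.39, 5.49, 6.61]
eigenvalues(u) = [(4.61+6.37j), (4.61-6.37j), (-5.38+0j)]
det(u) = -332.53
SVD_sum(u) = [[-0.94,  -0.49,  0.44], [6.55,  3.37,  -3.03], [-4.83,  -2.49,  2.24]] + [[1.58, -6.81, -4.15], [0.21, -0.92, -0.56], [-0.02, 0.08, 0.05]] + [[0.15, -0.10, 0.22], [-1.27, 0.82, -1.84], [-1.76, 1.14, -2.53]]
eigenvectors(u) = [[-0.16+0.53j, (-0.16-0.53j), (0.6+0j)], [0.70+0.00j, 0.70-0.00j, (0.12+0j)], [-0.34-0.29j, (-0.34+0.29j), 0.79+0.00j]]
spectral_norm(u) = 9.97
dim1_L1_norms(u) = [11.68, 14.2, 8.12]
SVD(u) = [[0.11, -0.99, 0.07], [-0.8, -0.13, -0.59], [0.59, 0.01, -0.81]] @ diag([9.969942641932757, 8.203884965142835, 4.065552262027169]) @ [[-0.82, -0.42, 0.38],[-0.19, 0.84, 0.51],[0.54, -0.35, 0.77]]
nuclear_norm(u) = 22.24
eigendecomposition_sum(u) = [[(1.12+2.74j),-2.88+0.62j,(-0.4-2.15j)],  [2.89-2.36j,1.81+3.25j,-2.44+1.27j],  [-2.34-0.04j,0.45-2.29j,1.68+0.38j]] + [[(1.12-2.74j), (-2.88-0.62j), -0.40+2.15j],[(2.89+2.36j), (1.81-3.25j), -2.44-1.27j],[-2.34+0.04j, (0.45+2.29j), (1.68-0.38j)]] + [[(-1.45+0j),(-1.63-0j),-2.70+0.00j], [(-0.29+0j),(-0.33-0j),-0.55+0.00j], [-1.93+0.00j,(-2.17-0j),-3.61+0.00j]]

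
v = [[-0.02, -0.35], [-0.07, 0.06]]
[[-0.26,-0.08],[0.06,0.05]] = v @ [[-0.23, -0.56],[0.76, 0.25]]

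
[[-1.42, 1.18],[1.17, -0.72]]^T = [[-1.42, 1.17], [1.18, -0.72]]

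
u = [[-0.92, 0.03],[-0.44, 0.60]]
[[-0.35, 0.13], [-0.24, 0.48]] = u @[[0.38, -0.12], [-0.12, 0.71]]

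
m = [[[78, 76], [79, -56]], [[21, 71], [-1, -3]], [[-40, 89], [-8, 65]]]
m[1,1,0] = -1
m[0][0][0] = 78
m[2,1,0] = -8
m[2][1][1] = 65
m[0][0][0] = 78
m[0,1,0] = 79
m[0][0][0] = 78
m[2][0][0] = -40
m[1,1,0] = -1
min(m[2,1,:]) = -8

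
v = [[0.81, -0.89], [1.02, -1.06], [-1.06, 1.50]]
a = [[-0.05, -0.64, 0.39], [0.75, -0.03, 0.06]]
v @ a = [[-0.71, -0.49, 0.26], [-0.85, -0.62, 0.33], [1.18, 0.63, -0.32]]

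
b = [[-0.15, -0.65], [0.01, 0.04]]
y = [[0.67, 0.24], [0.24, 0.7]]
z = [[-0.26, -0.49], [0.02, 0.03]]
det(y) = 0.41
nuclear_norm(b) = 0.67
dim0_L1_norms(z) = [0.28, 0.52]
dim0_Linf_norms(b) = [0.15, 0.65]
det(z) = 0.00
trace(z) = -0.23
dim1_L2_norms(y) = [0.71, 0.74]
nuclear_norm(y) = 1.37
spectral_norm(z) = 0.56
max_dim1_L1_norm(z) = 0.75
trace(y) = 1.37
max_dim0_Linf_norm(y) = 0.7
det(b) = 0.00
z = b @ y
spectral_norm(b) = 0.67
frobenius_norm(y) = 1.03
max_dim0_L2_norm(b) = 0.65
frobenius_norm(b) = 0.67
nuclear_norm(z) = 0.56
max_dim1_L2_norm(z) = 0.55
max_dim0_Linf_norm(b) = 0.65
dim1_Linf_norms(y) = [0.67, 0.7]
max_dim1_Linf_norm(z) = 0.49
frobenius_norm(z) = 0.56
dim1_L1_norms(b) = [0.8, 0.05]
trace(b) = -0.11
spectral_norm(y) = 0.93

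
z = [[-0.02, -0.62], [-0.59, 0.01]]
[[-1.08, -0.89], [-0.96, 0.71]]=z@[[1.66, -1.17], [1.69, 1.48]]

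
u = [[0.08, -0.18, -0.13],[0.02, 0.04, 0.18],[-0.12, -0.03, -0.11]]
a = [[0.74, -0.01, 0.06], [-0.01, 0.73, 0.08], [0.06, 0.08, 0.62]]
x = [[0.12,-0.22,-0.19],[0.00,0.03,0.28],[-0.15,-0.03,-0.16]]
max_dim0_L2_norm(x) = 0.37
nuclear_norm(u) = 0.52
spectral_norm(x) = 0.41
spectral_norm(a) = 0.78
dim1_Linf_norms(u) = [0.18, 0.18, 0.12]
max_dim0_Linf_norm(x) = 0.28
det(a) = 0.33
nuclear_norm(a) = 2.09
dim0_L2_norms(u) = [0.15, 0.19, 0.25]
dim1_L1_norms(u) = [0.39, 0.24, 0.26]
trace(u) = 0.01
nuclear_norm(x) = 0.73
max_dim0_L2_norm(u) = 0.25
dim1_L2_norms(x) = [0.31, 0.28, 0.22]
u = x @ a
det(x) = 0.01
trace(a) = 2.09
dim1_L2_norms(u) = [0.24, 0.19, 0.17]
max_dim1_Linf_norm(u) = 0.18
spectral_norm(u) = 0.29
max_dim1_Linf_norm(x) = 0.28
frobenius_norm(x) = 0.48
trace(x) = -0.01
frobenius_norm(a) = 1.22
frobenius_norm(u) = 0.34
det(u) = 0.00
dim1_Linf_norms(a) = [0.74, 0.73, 0.62]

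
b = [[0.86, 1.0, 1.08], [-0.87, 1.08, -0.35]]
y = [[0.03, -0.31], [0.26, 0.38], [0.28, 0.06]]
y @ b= [[0.30, -0.30, 0.14], [-0.11, 0.67, 0.15], [0.19, 0.34, 0.28]]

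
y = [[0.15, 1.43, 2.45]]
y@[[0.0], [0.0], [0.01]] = [[0.02]]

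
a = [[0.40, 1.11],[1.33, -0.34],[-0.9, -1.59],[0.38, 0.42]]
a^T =[[0.4, 1.33, -0.90, 0.38], [1.11, -0.34, -1.59, 0.42]]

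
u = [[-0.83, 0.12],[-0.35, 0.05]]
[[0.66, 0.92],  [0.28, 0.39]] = u @ [[-0.81,  -1.17], [-0.07,  -0.44]]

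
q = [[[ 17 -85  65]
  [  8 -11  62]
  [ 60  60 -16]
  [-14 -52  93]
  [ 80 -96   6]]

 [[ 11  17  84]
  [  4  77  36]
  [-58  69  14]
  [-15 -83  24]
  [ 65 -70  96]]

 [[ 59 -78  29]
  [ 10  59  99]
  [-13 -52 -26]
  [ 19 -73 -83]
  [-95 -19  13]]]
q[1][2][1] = 69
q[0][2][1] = 60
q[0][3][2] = 93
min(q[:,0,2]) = 29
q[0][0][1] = -85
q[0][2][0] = 60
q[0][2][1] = 60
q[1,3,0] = -15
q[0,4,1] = -96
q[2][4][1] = -19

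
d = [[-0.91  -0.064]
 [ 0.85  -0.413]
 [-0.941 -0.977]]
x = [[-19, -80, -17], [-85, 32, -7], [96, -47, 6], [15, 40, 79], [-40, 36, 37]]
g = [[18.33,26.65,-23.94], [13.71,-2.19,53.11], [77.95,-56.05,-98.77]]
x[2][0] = 96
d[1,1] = -0.413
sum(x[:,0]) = -33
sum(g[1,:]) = 64.63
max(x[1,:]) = 32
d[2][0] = -0.941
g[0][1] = 26.65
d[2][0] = -0.941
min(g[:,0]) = 13.71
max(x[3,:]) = 79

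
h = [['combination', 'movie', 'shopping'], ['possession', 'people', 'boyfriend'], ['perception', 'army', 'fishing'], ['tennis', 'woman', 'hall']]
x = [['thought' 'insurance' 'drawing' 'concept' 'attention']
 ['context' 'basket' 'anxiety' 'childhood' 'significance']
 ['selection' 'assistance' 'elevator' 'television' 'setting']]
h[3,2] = 'hall'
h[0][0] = 'combination'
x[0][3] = 'concept'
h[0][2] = 'shopping'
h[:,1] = ['movie', 'people', 'army', 'woman']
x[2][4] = 'setting'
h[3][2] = 'hall'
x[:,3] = ['concept', 'childhood', 'television']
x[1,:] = ['context', 'basket', 'anxiety', 'childhood', 'significance']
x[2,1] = 'assistance'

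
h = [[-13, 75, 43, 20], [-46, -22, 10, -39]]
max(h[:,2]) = 43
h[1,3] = -39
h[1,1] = -22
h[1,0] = -46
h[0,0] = -13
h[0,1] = 75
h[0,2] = 43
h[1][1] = -22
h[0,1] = 75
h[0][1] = 75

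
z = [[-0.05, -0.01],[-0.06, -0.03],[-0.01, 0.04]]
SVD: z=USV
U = [[-0.60, 0.25], [-0.8, -0.09], [0.08, 0.96]]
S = [0.08, 0.04]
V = [[0.92, 0.40], [-0.40, 0.92]]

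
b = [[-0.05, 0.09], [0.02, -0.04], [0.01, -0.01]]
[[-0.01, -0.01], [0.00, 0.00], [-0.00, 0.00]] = b@ [[-0.61, 0.55], [-0.4, 0.25]]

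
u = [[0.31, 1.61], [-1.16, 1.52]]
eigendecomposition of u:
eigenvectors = [[(0.76+0j), (0.76-0j)], [(0.29+0.58j), (0.29-0.58j)]]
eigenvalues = [(0.92+1.23j), (0.92-1.23j)]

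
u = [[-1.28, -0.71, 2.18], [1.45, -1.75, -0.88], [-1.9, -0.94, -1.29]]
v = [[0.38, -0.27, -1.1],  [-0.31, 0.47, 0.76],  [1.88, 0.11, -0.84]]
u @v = [[3.83,0.25,-0.96], [-0.56,-1.31,-2.19], [-2.86,-0.07,2.46]]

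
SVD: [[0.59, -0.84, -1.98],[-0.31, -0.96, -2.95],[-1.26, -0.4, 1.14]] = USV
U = [[-0.56, 0.14, 0.82],[-0.78, -0.43, -0.46],[0.29, -0.89, 0.35]]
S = [3.91, 1.49, 0.45]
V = [[-0.11, 0.28, 0.95],[0.90, 0.44, -0.02],[0.42, -0.85, 0.3]]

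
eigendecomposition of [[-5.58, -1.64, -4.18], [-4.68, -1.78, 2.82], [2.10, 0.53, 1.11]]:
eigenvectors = [[(-0.59+0j), (0.32+0.07j), 0.32-0.07j],[-0.78+0.00j, -0.93+0.00j, (-0.93-0j)],[(0.23+0j), (-0.04-0.15j), -0.04+0.15j]]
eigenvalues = [(-6.14+0j), (-0.06+0.82j), (-0.06-0.82j)]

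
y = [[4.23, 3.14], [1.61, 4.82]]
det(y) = 15.33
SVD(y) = [[-0.72, -0.69],[-0.69, 0.72]] @ diag([6.9824610987826325, 2.195959244609796]) @ [[-0.6, -0.80], [-0.8, 0.6]]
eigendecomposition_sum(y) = [[1.28, -1.56], [-0.80, 0.98]] + [[2.95,4.70], [2.41,3.84]]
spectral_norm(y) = 6.98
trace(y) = 9.05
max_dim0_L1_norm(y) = 7.96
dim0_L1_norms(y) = [5.84, 7.96]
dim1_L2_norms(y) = [5.27, 5.08]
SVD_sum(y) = [[3.01,4.05], [2.88,3.87]] + [[1.22, -0.91], [-1.27, 0.95]]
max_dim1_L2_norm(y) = 5.27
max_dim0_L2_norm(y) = 5.75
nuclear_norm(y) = 9.18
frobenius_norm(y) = 7.32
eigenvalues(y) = [2.26, 6.79]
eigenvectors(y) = [[-0.85, -0.77], [0.53, -0.63]]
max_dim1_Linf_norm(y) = 4.82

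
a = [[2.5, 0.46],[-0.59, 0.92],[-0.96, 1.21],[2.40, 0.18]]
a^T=[[2.50, -0.59, -0.96, 2.4], [0.46, 0.92, 1.21, 0.18]]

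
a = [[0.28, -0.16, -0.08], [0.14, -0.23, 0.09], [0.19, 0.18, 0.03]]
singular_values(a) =[0.41, 0.28, 0.12]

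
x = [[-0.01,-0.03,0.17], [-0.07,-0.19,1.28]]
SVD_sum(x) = [[-0.01, -0.03, 0.17], [-0.07, -0.19, 1.28]] + [[-0.00, -0.00, -0.00], [0.00, 0.0, 0.00]]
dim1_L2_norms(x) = [0.17, 1.3]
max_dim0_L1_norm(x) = 1.45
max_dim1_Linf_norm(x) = 1.28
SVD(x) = [[-0.13, -0.99], [-0.99, 0.13]] @ diag([1.3073934883137075, 0.0047187620109933924]) @ [[0.05,  0.15,  -0.99], [0.14,  0.98,  0.15]]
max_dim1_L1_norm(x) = 1.54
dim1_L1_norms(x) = [0.21, 1.54]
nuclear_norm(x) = 1.31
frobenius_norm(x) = 1.31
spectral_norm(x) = 1.31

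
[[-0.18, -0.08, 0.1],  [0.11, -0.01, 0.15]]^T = [[-0.18, 0.11],[-0.08, -0.01],[0.10, 0.15]]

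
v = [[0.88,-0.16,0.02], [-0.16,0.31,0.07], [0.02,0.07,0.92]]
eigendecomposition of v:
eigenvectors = [[-0.25, -0.93, 0.26], [-0.96, 0.27, 0.04], [0.11, 0.24, 0.96]]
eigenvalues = [0.26, 0.92, 0.93]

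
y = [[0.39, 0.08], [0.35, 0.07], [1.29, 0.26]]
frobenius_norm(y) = 1.42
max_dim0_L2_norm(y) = 1.39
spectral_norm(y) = 1.42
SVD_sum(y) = [[0.39,  0.08], [0.35,  0.07], [1.29,  0.26]] + [[-0.00, 0.0], [0.00, -0.00], [0.00, -0.00]]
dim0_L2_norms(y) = [1.39, 0.28]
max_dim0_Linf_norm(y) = 1.29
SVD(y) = [[-0.28, 0.9], [-0.25, -0.41], [-0.93, -0.16]] @ diag([1.4204217361065192, 0.0014462351611489671]) @ [[-0.98, -0.20], [-0.2, 0.98]]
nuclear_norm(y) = 1.42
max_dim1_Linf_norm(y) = 1.29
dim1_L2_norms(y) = [0.4, 0.36, 1.32]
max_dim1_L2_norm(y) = 1.32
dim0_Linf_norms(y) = [1.29, 0.26]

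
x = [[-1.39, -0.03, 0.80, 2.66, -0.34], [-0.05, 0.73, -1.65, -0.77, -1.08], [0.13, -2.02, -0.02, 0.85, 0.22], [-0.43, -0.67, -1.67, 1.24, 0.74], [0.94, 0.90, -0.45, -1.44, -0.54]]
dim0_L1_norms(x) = [2.94, 4.35, 4.59, 6.96, 2.92]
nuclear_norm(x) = 10.27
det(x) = -9.45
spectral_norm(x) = 4.16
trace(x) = 0.02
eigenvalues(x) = [(-1.98+0j), (-0.29+1.39j), (-0.29-1.39j), (1.29+0.84j), (1.29-0.84j)]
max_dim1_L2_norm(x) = 3.12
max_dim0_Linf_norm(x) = 2.66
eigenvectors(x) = [[0.70+0.00j, (-0.76+0j), -0.76-0.00j, -0.44+0.25j, (-0.44-0.25j)],[(-0.42+0j), -0.12-0.01j, (-0.12+0.01j), -0.32-0.31j, (-0.32+0.31j)],[-0.39+0.00j, (-0.14+0.03j), -0.14-0.03j, 0.25+0.32j, 0.25-0.32j],[(-0.1+0j), (-0.23-0.36j), (-0.23+0.36j), (-0.61+0j), -0.61-0.00j],[-0.42+0.00j, 0.29+0.35j, 0.29-0.35j, (-0.01-0.1j), (-0.01+0.1j)]]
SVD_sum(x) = [[-0.96, -1.07, 0.54, 2.25, 0.46], [0.48, 0.54, -0.27, -1.14, -0.23], [-0.51, -0.57, 0.28, 1.19, 0.24], [-0.42, -0.47, 0.24, 0.99, 0.2], [0.7, 0.78, -0.39, -1.65, -0.34]] + [[-0.0, 0.17, 0.56, -0.04, -0.04], [0.01, -0.36, -1.15, 0.09, 0.09], [0.00, -0.2, -0.66, 0.05, 0.05], [0.01, -0.57, -1.83, 0.14, 0.15], [0.0, -0.01, -0.02, 0.0, 0.0]] + [[-0.54, 0.95, -0.31, 0.4, -0.52], [-0.46, 0.82, -0.26, 0.35, -0.45], [0.55, -0.97, 0.31, -0.41, 0.53], [-0.07, 0.12, -0.04, 0.05, -0.07], [-0.06, 0.1, -0.03, 0.04, -0.06]] + [[0.01,-0.11,0.02,-0.00,-0.23], [0.03,-0.24,0.03,-0.01,-0.5], [0.03,-0.29,0.04,-0.01,-0.60], [-0.02,0.22,-0.03,0.01,0.46], [0.01,-0.06,0.01,-0.0,-0.12]] + [[0.1, 0.03, -0.00, 0.06, -0.01], [-0.1, -0.03, 0.0, -0.06, 0.01], [0.05, 0.01, -0.00, 0.03, -0.00], [0.08, 0.02, -0.0, 0.04, -0.01], [0.29, 0.08, -0.01, 0.17, -0.03]]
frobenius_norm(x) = 5.42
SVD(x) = [[0.66, 0.24, -0.6, 0.24, -0.3], [-0.34, -0.49, -0.51, 0.53, 0.31], [0.35, -0.28, 0.61, 0.64, -0.15], [0.29, -0.79, -0.08, -0.49, -0.22], [-0.49, -0.01, -0.07, 0.13, -0.86]] @ diag([4.157821028948584, 2.4534404124781792, 2.1994496382594426, 1.0562663222842867, 0.3988448054322482]) @ [[-0.35,-0.39,0.19,0.81,0.17], [-0.01,0.29,0.95,-0.07,-0.08], [0.41,-0.73,0.23,-0.31,0.40], [0.05,-0.43,0.06,-0.02,-0.90], [-0.84,-0.22,0.03,-0.49,0.07]]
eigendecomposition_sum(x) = [[-0.41-0.00j, 1.01+0.00j, 1.38-0.00j, 0.34-0.00j, 0.28-0.00j], [0.24+0.00j, (-0.6-0j), -0.82+0.00j, -0.20+0.00j, (-0.16+0j)], [(0.23+0j), -0.56-0.00j, (-0.76+0j), -0.19+0.00j, (-0.15+0j)], [(0.06+0j), -0.14-0.00j, -0.19+0.00j, (-0.05+0j), (-0.04+0j)], [0.24+0.00j, (-0.6-0j), (-0.82+0j), (-0.2+0j), (-0.16+0j)]] + [[-0.63+0.29j, -0.27+0.99j, -0.04+0.48j, (0.6-0.51j), -0.89-0.83j], [(-0.1+0.03j), -0.06+0.15j, (-0.01+0.07j), (0.1-0.07j), (-0.12-0.14j)], [(-0.11+0.08j), (-0.01+0.19j), (0.01+0.09j), (0.09-0.12j), -0.20-0.12j], [(-0.33-0.21j), -0.55+0.18j, -0.24+0.13j, 0.43+0.13j, (0.12-0.68j)], [(0.38+0.18j), 0.57-0.26j, (0.24-0.17j), (-0.47-0.08j), -0.04+0.74j]] + [[-0.63-0.29j, (-0.27-0.99j), (-0.04-0.48j), 0.60+0.51j, -0.89+0.83j], [-0.10-0.03j, -0.06-0.15j, (-0.01-0.07j), (0.1+0.07j), (-0.12+0.14j)], [(-0.11-0.08j), (-0.01-0.19j), 0.01-0.09j, (0.09+0.12j), -0.20+0.12j], [-0.33+0.21j, (-0.55-0.18j), -0.24-0.13j, (0.43-0.13j), (0.12+0.68j)], [0.38-0.18j, 0.57+0.26j, (0.24+0.17j), (-0.47+0.08j), -0.04-0.74j]] + [[0.14+0.09j, (-0.25-0.94j), (-0.25+0.41j), (0.56+0.62j), (0.58+0.57j)], [(-0.05+0.14j), 0.72-0.44j, -0.40-0.11j, (-0.38+0.62j), (-0.33+0.62j)], [0.06-0.12j, (-0.72+0.32j), (0.36+0.15j), (0.43-0.52j), (0.38-0.53j)], [0.09+0.18j, 0.29-1.12j, (-0.5+0.28j), (0.22+0.97j), 0.27+0.93j], [(-0.03+0.02j), (0.19+0.02j), (-0.05-0.07j), (-0.15+0.05j), -0.14+0.06j]] + [[(0.14-0.09j),(-0.25+0.94j),-0.25-0.41j,(0.56-0.62j),(0.58-0.57j)], [-0.05-0.14j,0.72+0.44j,(-0.4+0.11j),(-0.38-0.62j),-0.33-0.62j], [(0.06+0.12j),(-0.72-0.32j),(0.36-0.15j),0.43+0.52j,0.38+0.53j], [(0.09-0.18j),(0.29+1.12j),-0.50-0.28j,(0.22-0.97j),0.27-0.93j], [(-0.03-0.02j),0.19-0.02j,-0.05+0.07j,(-0.15-0.05j),-0.14-0.06j]]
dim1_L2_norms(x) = [3.12, 2.24, 2.21, 2.35, 2.06]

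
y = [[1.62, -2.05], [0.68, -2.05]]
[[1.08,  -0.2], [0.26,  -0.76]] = y @ [[0.87,0.60], [0.16,0.57]]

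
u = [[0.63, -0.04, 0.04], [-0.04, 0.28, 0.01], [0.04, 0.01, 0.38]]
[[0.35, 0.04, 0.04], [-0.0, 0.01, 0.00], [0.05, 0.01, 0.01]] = u@[[0.55, 0.07, 0.06], [0.07, 0.04, 0.01], [0.06, 0.01, 0.01]]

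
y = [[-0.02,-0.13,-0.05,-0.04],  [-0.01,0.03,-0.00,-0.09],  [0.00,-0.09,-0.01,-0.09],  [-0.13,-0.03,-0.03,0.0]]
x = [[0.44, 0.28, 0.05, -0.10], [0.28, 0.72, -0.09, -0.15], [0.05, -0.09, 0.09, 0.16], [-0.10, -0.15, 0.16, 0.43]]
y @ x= [[-0.04, -0.09, -0.0, -0.0], [0.01, 0.03, -0.02, -0.04], [-0.02, -0.05, -0.01, -0.03], [-0.07, -0.06, -0.01, 0.01]]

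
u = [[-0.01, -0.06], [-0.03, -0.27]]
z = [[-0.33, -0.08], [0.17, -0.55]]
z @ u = [[0.01, 0.04], [0.01, 0.14]]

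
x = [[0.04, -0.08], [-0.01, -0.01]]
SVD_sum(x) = [[0.04, -0.08], [0.00, -0.00]] + [[0.0, 0.0], [-0.01, -0.01]]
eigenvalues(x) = [0.05, -0.02]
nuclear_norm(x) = 0.10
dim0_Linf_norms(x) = [0.04, 0.08]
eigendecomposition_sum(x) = [[0.04, -0.06], [-0.01, 0.01]] + [[-0.00,-0.02], [-0.00,-0.02]]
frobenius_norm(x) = 0.09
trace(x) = 0.03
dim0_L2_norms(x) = [0.04, 0.08]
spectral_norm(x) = 0.09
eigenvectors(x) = [[0.99, 0.79], [-0.16, 0.62]]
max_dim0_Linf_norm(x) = 0.08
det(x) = -0.00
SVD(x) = [[-1.00, -0.05], [-0.05, 1.00]] @ diag([0.08955701623425454, 0.013399285175615462]) @ [[-0.44, 0.9], [-0.9, -0.44]]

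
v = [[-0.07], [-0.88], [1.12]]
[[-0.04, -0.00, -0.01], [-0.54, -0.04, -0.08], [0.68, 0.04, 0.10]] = v @[[0.61, 0.04, 0.09]]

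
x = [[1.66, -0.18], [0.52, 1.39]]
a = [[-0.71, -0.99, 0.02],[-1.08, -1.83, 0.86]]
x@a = [[-0.98, -1.31, -0.12], [-1.87, -3.06, 1.21]]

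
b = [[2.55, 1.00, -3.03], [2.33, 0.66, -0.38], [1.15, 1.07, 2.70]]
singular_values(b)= [4.62, 3.3, 0.42]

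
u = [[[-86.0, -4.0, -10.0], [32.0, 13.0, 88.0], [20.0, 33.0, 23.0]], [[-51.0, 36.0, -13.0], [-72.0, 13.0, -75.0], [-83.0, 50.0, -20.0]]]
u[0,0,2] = -10.0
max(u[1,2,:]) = 50.0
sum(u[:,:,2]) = -7.0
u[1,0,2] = -13.0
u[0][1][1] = 13.0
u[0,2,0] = 20.0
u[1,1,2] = -75.0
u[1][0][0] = -51.0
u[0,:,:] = [[-86.0, -4.0, -10.0], [32.0, 13.0, 88.0], [20.0, 33.0, 23.0]]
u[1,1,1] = 13.0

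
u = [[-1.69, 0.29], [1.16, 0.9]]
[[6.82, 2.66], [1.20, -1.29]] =u @ [[-3.12, -1.49], [5.35, 0.49]]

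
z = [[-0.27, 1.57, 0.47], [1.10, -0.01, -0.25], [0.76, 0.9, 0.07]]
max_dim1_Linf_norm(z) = 1.57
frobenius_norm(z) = 2.33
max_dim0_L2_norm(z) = 1.81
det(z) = -0.01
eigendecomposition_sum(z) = [[-0.91, 0.73, 0.39], [0.69, -0.55, -0.30], [0.05, -0.04, -0.02]] + [[0.64, 0.84, 0.08], [0.41, 0.54, 0.05], [0.72, 0.94, 0.08]] + [[-0.00, -0.0, 0.00], [0.00, 0.00, -0.0], [-0.0, -0.0, 0.01]]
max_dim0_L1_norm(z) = 2.48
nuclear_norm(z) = 3.26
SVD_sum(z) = [[0.16, 1.55, 0.37], [0.0, 0.04, 0.01], [0.09, 0.93, 0.22]] + [[-0.43, 0.02, 0.10], [1.1, -0.05, -0.26], [0.66, -0.03, -0.16]] + [[-0.0, 0.0, -0.0],[-0.00, 0.00, -0.0],[0.0, -0.00, 0.00]]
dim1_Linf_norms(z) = [1.57, 1.1, 0.9]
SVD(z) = [[-0.86, 0.32, -0.41], [-0.02, -0.81, -0.58], [-0.51, -0.49, 0.70]] @ diag([1.8689072922151255, 1.389592740739439, 0.004189032034133568]) @ [[-0.10, -0.97, -0.23], [-0.97, 0.04, 0.23], [0.21, -0.25, 0.95]]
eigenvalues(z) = [-1.48, 1.27, 0.01]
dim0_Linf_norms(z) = [1.1, 1.57, 0.47]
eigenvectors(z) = [[-0.80, 0.61, 0.21], [0.60, 0.39, -0.25], [0.04, 0.69, 0.95]]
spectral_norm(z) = 1.87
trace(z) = -0.21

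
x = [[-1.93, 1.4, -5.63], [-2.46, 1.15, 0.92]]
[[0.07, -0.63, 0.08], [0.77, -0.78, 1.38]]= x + [[2.00, -2.03, 5.71], [3.23, -1.93, 0.46]]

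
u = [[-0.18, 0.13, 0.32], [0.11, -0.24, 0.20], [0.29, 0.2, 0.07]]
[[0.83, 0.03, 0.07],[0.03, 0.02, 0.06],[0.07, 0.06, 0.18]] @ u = [[-0.13,0.11,0.28], [0.01,0.01,0.02], [0.05,0.03,0.05]]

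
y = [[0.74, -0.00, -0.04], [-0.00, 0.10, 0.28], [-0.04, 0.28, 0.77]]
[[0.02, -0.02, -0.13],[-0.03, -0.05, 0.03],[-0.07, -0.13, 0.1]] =y @ [[0.02,-0.03,-0.17],  [0.05,-0.17,0.10],  [-0.11,-0.11,0.08]]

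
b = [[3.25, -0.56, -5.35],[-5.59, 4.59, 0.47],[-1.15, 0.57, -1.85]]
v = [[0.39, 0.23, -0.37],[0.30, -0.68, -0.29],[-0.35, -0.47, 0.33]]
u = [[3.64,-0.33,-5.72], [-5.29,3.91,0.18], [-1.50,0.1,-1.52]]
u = v + b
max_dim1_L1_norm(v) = 1.27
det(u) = -49.48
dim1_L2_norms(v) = [0.58, 0.8, 0.67]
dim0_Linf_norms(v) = [0.39, 0.68, 0.37]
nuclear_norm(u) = 14.45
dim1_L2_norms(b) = [6.28, 7.25, 2.25]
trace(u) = 6.03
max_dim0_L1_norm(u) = 10.43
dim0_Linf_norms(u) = [5.29, 3.91, 5.72]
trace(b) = 5.99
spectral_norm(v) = 0.89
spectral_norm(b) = 8.38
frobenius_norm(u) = 9.69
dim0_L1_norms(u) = [10.43, 4.34, 7.42]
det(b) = -33.57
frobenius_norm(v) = 1.20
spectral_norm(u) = 8.15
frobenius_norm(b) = 9.85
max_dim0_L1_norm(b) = 9.99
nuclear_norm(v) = 1.69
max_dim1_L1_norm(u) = 9.69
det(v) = 0.00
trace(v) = 0.04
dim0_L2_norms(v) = [0.6, 0.86, 0.57]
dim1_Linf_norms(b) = [5.35, 5.59, 1.85]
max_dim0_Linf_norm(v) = 0.68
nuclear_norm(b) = 14.28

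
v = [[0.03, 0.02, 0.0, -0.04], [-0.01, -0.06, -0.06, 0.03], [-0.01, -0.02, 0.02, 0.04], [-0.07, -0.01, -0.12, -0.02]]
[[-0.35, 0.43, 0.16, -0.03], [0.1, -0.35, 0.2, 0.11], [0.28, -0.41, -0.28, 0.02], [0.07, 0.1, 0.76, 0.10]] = v @ [[-5.34, 1.03, -2.82, 1.53], [-0.07, 0.76, -3.93, 1.58], [1.75, 0.09, -3.04, -2.31], [4.77, -9.72, -8.17, 2.72]]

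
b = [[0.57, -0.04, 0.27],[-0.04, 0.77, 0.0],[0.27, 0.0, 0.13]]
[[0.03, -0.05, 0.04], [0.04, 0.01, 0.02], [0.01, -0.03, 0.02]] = b@ [[0.03, -0.06, 0.08], [0.05, 0.01, 0.03], [0.04, -0.07, -0.01]]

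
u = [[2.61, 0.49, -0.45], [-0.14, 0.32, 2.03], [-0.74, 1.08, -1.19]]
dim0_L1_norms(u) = [3.49, 1.89, 3.67]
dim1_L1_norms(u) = [3.55, 2.49, 3.01]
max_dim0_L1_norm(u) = 3.67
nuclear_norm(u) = 6.29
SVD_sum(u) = [[2.48,0.3,-0.89],  [-0.73,-0.09,0.26],  [-0.16,-0.02,0.06]] + [[0.15, -0.07, 0.39],  [0.62, -0.27, 1.64],  [-0.53, 0.23, -1.41]] + [[-0.01, 0.26, 0.05], [-0.04, 0.68, 0.13], [-0.05, 0.86, 0.16]]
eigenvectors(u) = [[0.14, 0.92, 0.19],[-0.62, -0.29, -0.88],[0.77, -0.26, -0.43]]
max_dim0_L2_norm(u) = 2.72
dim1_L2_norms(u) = [2.69, 2.06, 1.77]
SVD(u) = [[-0.96,-0.18,0.23],[0.28,-0.75,0.60],[0.06,0.64,0.77]] @ diag([2.763943334187745, 2.379681497426167, 1.151274605038558]) @ [[-0.94, -0.11, 0.34], [-0.35, 0.15, -0.92], [-0.05, 0.98, 0.18]]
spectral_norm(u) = 2.76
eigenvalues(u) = [-2.18, 2.58, 1.34]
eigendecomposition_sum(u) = [[-0.04,0.13,-0.28], [0.18,-0.58,1.26], [-0.22,0.72,-1.57]] + [[2.77, 0.59, -0.01],[-0.89, -0.19, 0.00],[-0.8, -0.17, 0.0]] + [[-0.12, -0.23, -0.16], [0.57, 1.09, 0.77], [0.28, 0.53, 0.38]]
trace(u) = 1.74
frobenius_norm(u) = 3.82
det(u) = -7.57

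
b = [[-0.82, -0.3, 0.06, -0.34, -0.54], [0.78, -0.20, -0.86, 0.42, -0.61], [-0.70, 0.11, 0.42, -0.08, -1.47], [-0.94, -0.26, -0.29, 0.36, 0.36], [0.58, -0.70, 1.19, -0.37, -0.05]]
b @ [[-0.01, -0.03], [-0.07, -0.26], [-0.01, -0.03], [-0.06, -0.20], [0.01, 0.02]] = [[0.04,  0.16], [-0.02,  -0.04], [-0.01,  -0.03], [0.01,  0.04], [0.05,  0.20]]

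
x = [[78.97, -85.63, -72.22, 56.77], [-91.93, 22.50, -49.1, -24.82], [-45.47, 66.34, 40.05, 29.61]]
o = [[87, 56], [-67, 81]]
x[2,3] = 29.61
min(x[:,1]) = -85.63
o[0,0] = 87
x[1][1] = 22.5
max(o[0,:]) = 87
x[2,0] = -45.47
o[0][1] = 56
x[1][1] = 22.5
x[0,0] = 78.97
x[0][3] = 56.77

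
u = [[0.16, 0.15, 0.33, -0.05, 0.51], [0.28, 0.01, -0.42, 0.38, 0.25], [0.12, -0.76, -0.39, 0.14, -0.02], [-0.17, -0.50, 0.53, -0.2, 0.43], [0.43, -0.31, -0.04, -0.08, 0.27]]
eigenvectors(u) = [[(-0.36+0j), 0.50+0.00j, (-0.36+0j), -0.05+0.24j, -0.05-0.24j],[(0.45+0j), 0.46+0.00j, 0.10+0.00j, (0.11+0.36j), (0.11-0.36j)],[(0.69+0j), -0.39+0.00j, (-0.56+0j), (-0.44-0.12j), (-0.44+0.12j)],[-0.36+0.00j, -0.44+0.00j, -0.63+0.00j, (-0.77+0j), -0.77-0.00j],[0.23+0.00j, 0.45+0.00j, 0.39+0.00j, (-0.02-0.06j), -0.02+0.06j]]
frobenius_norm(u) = 1.67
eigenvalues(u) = [(-1.03+0j), (0.54+0j), (-0.01+0j), (0.17+0.4j), (0.17-0.4j)]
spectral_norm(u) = 1.04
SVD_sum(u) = [[0.03, -0.10, -0.01, 0.00, 0.05], [0.05, -0.17, -0.01, 0.00, 0.08], [0.18, -0.61, -0.03, 0.01, 0.30], [0.14, -0.47, -0.03, 0.01, 0.23], [0.13, -0.43, -0.02, 0.01, 0.21]] + [[-0.1,  0.04,  0.38,  -0.17,  0.18], [0.09,  -0.04,  -0.36,  0.16,  -0.17], [0.10,  -0.04,  -0.38,  0.17,  -0.18], [-0.14,  0.05,  0.55,  -0.24,  0.26], [0.00,  -0.00,  -0.01,  0.00,  -0.0]] + [[0.24, 0.21, -0.04, 0.11, 0.27], [0.25, 0.22, -0.04, 0.11, 0.28], [-0.13, -0.11, 0.02, -0.06, -0.15], [-0.09, -0.08, 0.02, -0.04, -0.1], [0.14, 0.12, -0.02, 0.06, 0.15]] + [[-0.01, -0.0, -0.0, 0.01, 0.01], [-0.11, -0.0, -0.01, 0.11, 0.06], [-0.02, -0.00, -0.00, 0.02, 0.01], [-0.08, -0.0, -0.01, 0.07, 0.04], [0.16, 0.00, 0.02, -0.15, -0.09]] + [[-0.00,0.0,-0.00,-0.00,0.00], [0.0,-0.0,0.00,0.00,-0.00], [-0.0,0.00,-0.00,-0.00,0.00], [0.00,-0.00,0.0,0.00,-0.0], [0.0,-0.00,0.0,0.00,-0.0]]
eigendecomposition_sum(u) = [[-0.11+0.00j, (0.18+0j), 0.28+0.00j, -0.13+0.00j, (0.06-0j)], [(0.14-0j), (-0.22-0j), -0.35-0.00j, 0.16-0.00j, (-0.07+0j)], [(0.21-0j), (-0.34-0j), -0.54-0.00j, 0.25-0.00j, (-0.11+0j)], [(-0.11+0j), (0.17+0j), (0.28+0j), (-0.13+0j), (0.06-0j)], [0.07-0.00j, (-0.11-0j), (-0.18-0j), (0.08-0j), -0.03+0.00j]] + [[(0.36+0j), (-0.15-0j), (0.11+0j), -0.12+0.00j, (0.34+0j)],[0.33+0.00j, (-0.14-0j), (0.11+0j), (-0.11+0j), (0.32+0j)],[-0.28+0.00j, 0.12+0.00j, (-0.09-0j), 0.09-0.00j, (-0.27-0j)],[-0.32+0.00j, 0.13+0.00j, (-0.1-0j), 0.10-0.00j, -0.30-0.00j],[(0.32+0j), -0.14-0.00j, 0.10+0.00j, (-0.1+0j), 0.31+0.00j]] + [[(-0.01+0j), 0.00-0.00j, (-0+0j), 0.00-0.00j, -0j], [0.00-0.00j, -0.00+0.00j, -0j, -0.00+0.00j, -0.00+0.00j], [-0.01+0.00j, 0.01-0.00j, -0.01+0.00j, (0.01-0j), -0j], [-0.01+0.00j, 0.01-0.00j, (-0.01+0j), (0.01-0j), (0.01-0j)], [0.01-0.00j, -0.00+0.00j, 0.01-0.00j, -0.00+0.00j, -0.00+0.00j]] + [[-0.04-0.05j, (0.06+0.14j), (-0.03-0.06j), (0.1+0.05j), 0.05-0.10j], [-0.10-0.04j, (0.19+0.15j), (-0.09-0.07j), 0.16-0.00j, 0.00-0.17j], [0.10-0.07j, -0.27+0.09j, 0.12-0.05j, (-0.1+0.17j), (0.17+0.11j)], [(0.13-0.16j), -0.41+0.27j, 0.18-0.13j, -0.09+0.32j, 0.34+0.11j], [(0.02+0.01j), -0.03-0.02j, 0.01+0.01j, (-0.03+0j), 0.00+0.03j]] + [[(-0.04+0.05j), (0.06-0.14j), (-0.03+0.06j), 0.10-0.05j, (0.05+0.1j)], [-0.10+0.04j, (0.19-0.15j), (-0.09+0.07j), 0.16+0.00j, 0.00+0.17j], [(0.1+0.07j), -0.27-0.09j, 0.12+0.05j, -0.10-0.17j, (0.17-0.11j)], [(0.13+0.16j), -0.41-0.27j, 0.18+0.13j, -0.09-0.32j, (0.34-0.11j)], [0.02-0.01j, (-0.03+0.02j), 0.01-0.01j, (-0.03-0j), -0.03j]]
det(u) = 0.00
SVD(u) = [[-0.11,-0.45,-0.59,-0.07,-0.65], [-0.19,0.42,-0.62,-0.53,0.35], [-0.68,0.45,0.32,-0.1,-0.48], [-0.52,-0.65,0.23,-0.36,0.36], [-0.47,0.01,-0.34,0.76,0.30]] @ diag([1.0408467416570928, 1.0352059902646331, 0.7324872380489468, 0.3170530197629627, 0.0051426507411533335]) @ [[-0.25,0.87,0.05,-0.02,-0.42], [0.21,-0.08,-0.82,0.36,-0.39], [-0.56,-0.48,0.10,-0.24,-0.62], [0.68,0.01,0.06,-0.64,-0.36], [0.34,-0.11,0.57,0.64,-0.39]]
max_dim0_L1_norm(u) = 1.73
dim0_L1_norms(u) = [1.16, 1.73, 1.71, 0.85, 1.48]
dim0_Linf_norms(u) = [0.43, 0.76, 0.53, 0.38, 0.51]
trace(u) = -0.15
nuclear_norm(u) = 3.13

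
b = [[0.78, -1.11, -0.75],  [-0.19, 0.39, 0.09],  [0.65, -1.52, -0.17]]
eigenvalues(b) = [(0.5+0.52j), (0.5-0.52j), (-0+0j)]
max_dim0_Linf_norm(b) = 1.52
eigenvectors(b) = [[0.36+0.51j,(0.36-0.51j),0.85+0.00j], [-0.18-0.04j,(-0.18+0.04j),0.32+0.00j], [0.76+0.00j,(0.76-0j),0.42+0.00j]]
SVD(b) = [[-0.67, -0.74, 0.07],[0.2, -0.08, 0.98],[-0.72, 0.66, 0.2]] @ diag([2.259568274871506, 0.5054215712645053, 0.0004964823534104301]) @ [[-0.45, 0.85, 0.28], [-0.26, -0.43, 0.86], [-0.85, -0.32, -0.42]]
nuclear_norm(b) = 2.77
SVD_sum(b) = [[0.68, -1.27, -0.43], [-0.20, 0.37, 0.12], [0.74, -1.38, -0.46]] + [[0.10,0.16,-0.32], [0.01,0.02,-0.03], [-0.09,-0.14,0.29]] + [[-0.0, -0.00, -0.00], [-0.0, -0.0, -0.00], [-0.00, -0.00, -0.00]]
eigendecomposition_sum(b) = [[0.39+0.06j, (-0.55-0.38j), -0.37+0.18j], [-0.09+0.07j, (0.2-0.03j), 0.05-0.11j], [0.33-0.35j, -0.76+0.28j, -0.08+0.49j]] + [[(0.39-0.06j), (-0.55+0.38j), (-0.37-0.18j)],  [-0.09-0.07j, 0.20+0.03j, 0.05+0.11j],  [0.33+0.35j, -0.76-0.28j, -0.08-0.49j]] + [[(-0-0j), -0.00+0.00j, -0.00+0.00j],[(-0-0j), -0.00+0.00j, -0.00+0.00j],[-0.00-0.00j, -0.00+0.00j, (-0+0j)]]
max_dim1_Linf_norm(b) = 1.52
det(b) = -0.00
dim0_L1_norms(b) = [1.62, 3.02, 1.01]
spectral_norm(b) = 2.26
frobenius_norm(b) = 2.32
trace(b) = 1.00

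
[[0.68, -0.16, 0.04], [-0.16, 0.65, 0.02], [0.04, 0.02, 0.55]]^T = [[0.68, -0.16, 0.04],  [-0.16, 0.65, 0.02],  [0.04, 0.02, 0.55]]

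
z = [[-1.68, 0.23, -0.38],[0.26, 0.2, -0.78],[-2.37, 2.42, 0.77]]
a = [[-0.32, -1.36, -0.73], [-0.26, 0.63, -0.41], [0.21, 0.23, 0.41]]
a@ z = [[1.91, -2.11, 0.62],[1.57, -0.93, -0.71],[-1.26, 1.09, 0.06]]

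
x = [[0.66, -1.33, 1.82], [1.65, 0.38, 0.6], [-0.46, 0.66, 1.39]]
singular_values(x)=[2.61, 1.61, 1.38]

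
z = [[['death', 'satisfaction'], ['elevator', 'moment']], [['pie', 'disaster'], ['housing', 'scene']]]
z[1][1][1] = 'scene'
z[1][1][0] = 'housing'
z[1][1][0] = 'housing'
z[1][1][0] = 'housing'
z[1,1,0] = 'housing'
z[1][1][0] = 'housing'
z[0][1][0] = 'elevator'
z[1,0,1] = 'disaster'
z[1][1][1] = 'scene'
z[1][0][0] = 'pie'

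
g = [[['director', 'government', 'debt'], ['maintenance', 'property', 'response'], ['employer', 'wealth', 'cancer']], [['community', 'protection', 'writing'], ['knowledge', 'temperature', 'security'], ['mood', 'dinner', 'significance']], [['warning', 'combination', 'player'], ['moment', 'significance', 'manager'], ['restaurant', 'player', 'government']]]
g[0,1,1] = 'property'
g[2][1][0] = 'moment'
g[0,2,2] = 'cancer'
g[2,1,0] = 'moment'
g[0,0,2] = 'debt'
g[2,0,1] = 'combination'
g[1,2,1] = 'dinner'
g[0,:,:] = [['director', 'government', 'debt'], ['maintenance', 'property', 'response'], ['employer', 'wealth', 'cancer']]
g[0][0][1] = 'government'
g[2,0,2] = 'player'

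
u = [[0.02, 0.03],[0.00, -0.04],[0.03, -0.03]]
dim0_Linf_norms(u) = [0.03, 0.04]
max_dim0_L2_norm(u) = 0.06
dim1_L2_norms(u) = [0.04, 0.04, 0.04]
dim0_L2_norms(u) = [0.04, 0.06]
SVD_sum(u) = [[-0.00, 0.03], [0.01, -0.04], [0.00, -0.03]] + [[0.02, 0.00], [-0.01, -0.00], [0.03, 0.0]]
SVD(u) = [[0.46, 0.68], [-0.68, -0.16], [-0.58, 0.72]] @ diag([0.05866870105424253, 0.0354680633332005]) @ [[-0.14, 0.99], [0.99, 0.14]]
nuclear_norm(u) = 0.09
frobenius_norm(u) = 0.07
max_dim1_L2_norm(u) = 0.04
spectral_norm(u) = 0.06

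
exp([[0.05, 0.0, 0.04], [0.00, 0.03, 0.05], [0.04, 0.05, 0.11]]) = [[1.05, 0.0, 0.04], [0.0, 1.03, 0.05], [0.04, 0.05, 1.12]]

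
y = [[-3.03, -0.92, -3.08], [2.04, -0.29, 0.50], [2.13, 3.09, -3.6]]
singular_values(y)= [5.24, 4.73, 1.11]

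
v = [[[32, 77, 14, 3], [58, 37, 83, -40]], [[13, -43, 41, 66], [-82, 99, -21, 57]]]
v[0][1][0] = 58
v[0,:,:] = [[32, 77, 14, 3], [58, 37, 83, -40]]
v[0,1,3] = -40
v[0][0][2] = 14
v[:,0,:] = [[32, 77, 14, 3], [13, -43, 41, 66]]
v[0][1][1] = 37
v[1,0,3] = 66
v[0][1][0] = 58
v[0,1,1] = 37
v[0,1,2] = 83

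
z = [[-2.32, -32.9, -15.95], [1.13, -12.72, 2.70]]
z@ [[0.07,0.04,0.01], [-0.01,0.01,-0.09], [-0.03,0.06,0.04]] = [[0.65,  -1.38,  2.30], [0.13,  0.08,  1.26]]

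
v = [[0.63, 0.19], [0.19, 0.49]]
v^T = [[0.63, 0.19], [0.19, 0.49]]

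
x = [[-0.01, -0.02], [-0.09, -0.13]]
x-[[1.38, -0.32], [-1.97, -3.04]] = [[-1.39, 0.30], [1.88, 2.91]]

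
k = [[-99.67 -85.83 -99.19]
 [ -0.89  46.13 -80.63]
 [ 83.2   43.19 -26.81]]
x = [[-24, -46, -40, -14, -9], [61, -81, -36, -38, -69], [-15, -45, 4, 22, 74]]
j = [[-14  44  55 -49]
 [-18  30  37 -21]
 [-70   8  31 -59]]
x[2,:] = [-15, -45, 4, 22, 74]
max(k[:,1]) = 46.13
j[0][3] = -49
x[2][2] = 4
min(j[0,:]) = -49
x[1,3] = -38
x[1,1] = -81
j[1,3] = -21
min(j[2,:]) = -70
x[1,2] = -36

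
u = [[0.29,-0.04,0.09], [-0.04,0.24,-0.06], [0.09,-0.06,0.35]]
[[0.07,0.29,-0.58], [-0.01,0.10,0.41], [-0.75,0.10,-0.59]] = u @[[0.94,1.06,-1.49], [-0.51,0.62,1.17], [-2.47,0.12,-1.11]]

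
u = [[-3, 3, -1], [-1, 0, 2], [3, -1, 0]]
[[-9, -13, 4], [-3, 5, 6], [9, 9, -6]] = u @ [[3, 3, -2], [0, 0, 0], [0, 4, 2]]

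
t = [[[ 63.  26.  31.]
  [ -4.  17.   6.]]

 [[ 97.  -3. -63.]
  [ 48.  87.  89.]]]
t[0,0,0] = 63.0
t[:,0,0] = [63.0, 97.0]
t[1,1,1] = 87.0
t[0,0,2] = 31.0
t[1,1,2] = 89.0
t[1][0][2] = -63.0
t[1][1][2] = 89.0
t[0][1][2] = 6.0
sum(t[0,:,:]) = 139.0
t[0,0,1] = 26.0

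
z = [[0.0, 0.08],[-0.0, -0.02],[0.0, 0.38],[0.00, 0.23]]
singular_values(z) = [0.45, 0.0]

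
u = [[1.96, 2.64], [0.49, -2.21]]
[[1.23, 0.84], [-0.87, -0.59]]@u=[[2.82, 1.39], [-1.99, -0.99]]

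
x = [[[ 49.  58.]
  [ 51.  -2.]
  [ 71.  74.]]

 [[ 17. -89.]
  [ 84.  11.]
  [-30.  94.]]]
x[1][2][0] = -30.0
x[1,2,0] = -30.0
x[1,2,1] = 94.0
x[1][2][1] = 94.0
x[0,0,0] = 49.0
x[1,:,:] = [[17.0, -89.0], [84.0, 11.0], [-30.0, 94.0]]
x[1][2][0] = -30.0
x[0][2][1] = 74.0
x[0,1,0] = 51.0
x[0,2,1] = 74.0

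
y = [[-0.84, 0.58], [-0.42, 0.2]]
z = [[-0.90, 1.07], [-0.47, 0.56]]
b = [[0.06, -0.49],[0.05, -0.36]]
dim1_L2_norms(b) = [0.49, 0.36]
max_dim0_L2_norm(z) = 1.21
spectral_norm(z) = 1.58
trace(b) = -0.30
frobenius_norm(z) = 1.58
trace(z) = -0.34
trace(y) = -0.64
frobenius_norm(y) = 1.12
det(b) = 0.00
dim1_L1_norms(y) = [1.42, 0.62]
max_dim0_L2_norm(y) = 0.94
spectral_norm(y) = 1.12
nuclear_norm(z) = 1.58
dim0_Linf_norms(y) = [0.84, 0.58]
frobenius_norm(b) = 0.61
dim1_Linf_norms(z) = [1.07, 0.56]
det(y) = 0.08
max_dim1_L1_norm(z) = 1.97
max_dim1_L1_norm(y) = 1.42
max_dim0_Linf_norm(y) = 0.84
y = z + b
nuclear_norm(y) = 1.19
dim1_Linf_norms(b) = [0.49, 0.36]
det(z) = -0.00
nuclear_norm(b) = 0.62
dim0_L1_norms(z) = [1.37, 1.63]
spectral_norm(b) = 0.61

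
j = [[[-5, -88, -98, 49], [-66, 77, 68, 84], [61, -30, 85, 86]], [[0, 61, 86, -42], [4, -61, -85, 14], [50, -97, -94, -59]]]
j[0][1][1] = 77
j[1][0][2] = 86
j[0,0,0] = -5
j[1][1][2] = -85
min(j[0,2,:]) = -30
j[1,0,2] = 86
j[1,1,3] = 14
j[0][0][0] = -5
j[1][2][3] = -59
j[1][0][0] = 0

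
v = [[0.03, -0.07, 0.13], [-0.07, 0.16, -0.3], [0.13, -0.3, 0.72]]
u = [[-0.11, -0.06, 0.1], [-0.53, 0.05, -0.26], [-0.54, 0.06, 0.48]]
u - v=[[-0.14, 0.01, -0.03],[-0.46, -0.11, 0.04],[-0.67, 0.36, -0.24]]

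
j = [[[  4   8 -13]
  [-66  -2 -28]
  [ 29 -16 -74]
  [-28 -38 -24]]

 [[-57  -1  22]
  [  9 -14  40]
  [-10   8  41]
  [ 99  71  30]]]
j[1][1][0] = 9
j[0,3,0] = -28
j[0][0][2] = -13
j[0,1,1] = -2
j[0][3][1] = -38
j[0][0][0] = 4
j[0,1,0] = -66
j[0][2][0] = 29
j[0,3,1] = -38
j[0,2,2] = -74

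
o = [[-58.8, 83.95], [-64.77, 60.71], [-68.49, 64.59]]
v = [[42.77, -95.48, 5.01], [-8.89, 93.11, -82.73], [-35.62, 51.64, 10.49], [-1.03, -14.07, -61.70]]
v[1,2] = -82.73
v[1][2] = -82.73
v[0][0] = 42.77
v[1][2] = -82.73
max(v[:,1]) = 93.11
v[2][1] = 51.64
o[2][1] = 64.59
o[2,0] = -68.49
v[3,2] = -61.7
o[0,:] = [-58.8, 83.95]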